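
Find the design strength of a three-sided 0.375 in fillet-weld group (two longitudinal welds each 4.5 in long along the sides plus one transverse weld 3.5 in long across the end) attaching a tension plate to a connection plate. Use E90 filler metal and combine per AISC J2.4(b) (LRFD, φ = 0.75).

φR_n ≈ 139 kips

E90XX → F_EXX = 90 ksi.
t_e = 0.707 × 0.375 = 0.2651 in.
R_nwl = 0.6 × 90 × 0.2651 × 9 = 128.9 kips (longitudinal, 2 welds).
R_nwt = 0.6 × 90 × 0.2651 × 3.5 = 50.11 kips (transverse, base value).
(i) R_nwl + R_nwt = 179 kips; (ii) 0.85 R_nwl + 1.5 R_nwt = 184.7 kips.
R_n = max = 184.7 kips [governs: (ii)]; φR_n = 138.5 kips.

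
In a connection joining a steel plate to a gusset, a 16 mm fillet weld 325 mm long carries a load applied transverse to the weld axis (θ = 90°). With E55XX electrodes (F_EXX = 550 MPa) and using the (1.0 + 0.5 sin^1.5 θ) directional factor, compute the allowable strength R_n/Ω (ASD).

t_e = 0.707 × 16 = 11.31 mm; A_we = 11.31 × 325 = 3676 mm².
Directional factor: 1.0 + 0.5 sin^1.5(90°) = 1.5.
F_nw = 0.6 × 550 × 1.5 = 495 MPa.
R_n/Ω = (495 × 3676) / 2.0 × 10⁻³ = 909.9 kN.

R_n/Ω ≈ 910 kN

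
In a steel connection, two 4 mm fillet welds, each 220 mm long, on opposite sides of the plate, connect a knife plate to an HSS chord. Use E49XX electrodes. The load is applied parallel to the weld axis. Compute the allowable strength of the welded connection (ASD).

E49XX → F_EXX = 490 MPa.
Effective throat t_e = 0.707 × 4 = 2.828 mm.
Total length L = 440 mm; A_we = 2.828 × 440 = 1244 mm².
F_nw = 0.6 F_EXX = 0.6 × 490 = 294 MPa.
R_n = 294 × 1244 × 10⁻³ = 365.8 kN; R_n/Ω = 365.8/2.0 = 182.9 kN.

R_n/Ω ≈ 183 kN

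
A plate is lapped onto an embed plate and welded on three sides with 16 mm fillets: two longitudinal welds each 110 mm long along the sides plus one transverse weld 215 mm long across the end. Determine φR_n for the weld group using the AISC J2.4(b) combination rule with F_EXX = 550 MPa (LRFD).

t_e = 0.707 × 16 = 11.31 mm.
R_nwl = 0.6 × 550 × 11.31 × 220 × 10⁻³ = 821.3 kN (longitudinal, 2 welds).
R_nwt = 0.6 × 550 × 11.31 × 215 × 10⁻³ = 802.6 kN (transverse, base value).
(i) R_nwl + R_nwt = 1624 kN; (ii) 0.85 R_nwl + 1.5 R_nwt = 1902 kN.
R_n = max = 1902 kN [governs: (ii)]; φR_n = 1426 kN.

φR_n ≈ 1430 kN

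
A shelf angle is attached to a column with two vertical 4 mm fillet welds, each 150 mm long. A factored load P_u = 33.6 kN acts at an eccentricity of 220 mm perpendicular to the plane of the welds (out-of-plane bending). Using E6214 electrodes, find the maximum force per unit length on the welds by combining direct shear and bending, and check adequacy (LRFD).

f_max ≈ 992 N/mm; NOT adequate

E62XX → F_EXX = 620 MPa.
L_w = 2 × 150 = 300 mm; section modulus (unit throat) S = 2 × L²/6 = 7500 mm².
Direct shear f_v = P/L_w = 33.6×10³/300 = 112 N/mm.
Moment M = P × e = 33.6×10³ × 220 = 7392000 N·mm; bending f_b = M/S = 985.6 N/mm.
f_max = √(f_v² + f_b²) = √(112² + 985.6²) = 991.9 N/mm.
φr_n = 0.75 × 0.6 × 620 × (0.707 × 4) = 789 N/mm → NOT adequate.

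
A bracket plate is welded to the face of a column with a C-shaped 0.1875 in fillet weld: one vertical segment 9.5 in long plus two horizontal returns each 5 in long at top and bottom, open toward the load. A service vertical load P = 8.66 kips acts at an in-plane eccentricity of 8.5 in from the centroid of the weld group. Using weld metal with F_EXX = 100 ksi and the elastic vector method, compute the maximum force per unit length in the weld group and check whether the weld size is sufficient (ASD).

f_max ≈ 1.59 kip/in; adequate

Total weld length L_w = 19.5 in. Treat welds as unit-width lines.
Centroid: x̄ = 2×5×2.5 / 19.5 = 1.282 in from the vertical weld.
Polar moment about centroid: J = I_x + I_y = [9.5³/12 + 2×5×4.75²] + [9.5×1.282² + 2(5³/12 + 5×1.218²)] = 348.4 in³.
Direct shear f_v = P/L_w = 8.66 / 19.5 = 0.4441 kip/in (vertical).
Torsion M = P·e = 8.66 × 8.5 = 73.61 kip·in.
Critical point at (x, y) = (3.718, 4.75) from centroid. f_tx = M·y/J = 1.004 kip/in; f_ty = M·x/J = 0.7856 kip/in.
Resultant f_max = √[f_tx² + (f_v + f_ty)²] = √[1.004² + (0.4441 + 0.7856)²] = 1.587 kip/in.
Capacity per unit length: r_n/Ω = (1/2.0) × 0.6 × 100 × (0.707 × 0.1875) = 3.977 kip/in.
1.587 ≤ 3.977 → adequate.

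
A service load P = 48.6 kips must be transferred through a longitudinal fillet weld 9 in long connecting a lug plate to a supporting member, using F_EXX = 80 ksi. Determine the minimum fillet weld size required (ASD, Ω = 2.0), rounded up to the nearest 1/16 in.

Total weld length L = 9 in.
Required throat t_e = P × Ω / (0.6 F_EXX × L) = 48.6 × 2.0 / (0.6 × 80 × 9) = 0.225 in.
Required leg w = t_e / 0.707 = 0.3182 in → use 3/8 in.

w = 3/8 in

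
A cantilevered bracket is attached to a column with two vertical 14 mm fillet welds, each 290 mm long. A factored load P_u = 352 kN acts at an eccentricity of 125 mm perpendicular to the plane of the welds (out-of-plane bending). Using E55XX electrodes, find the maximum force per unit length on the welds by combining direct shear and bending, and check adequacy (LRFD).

E55XX → F_EXX = 550 MPa.
L_w = 2 × 290 = 580 mm; section modulus (unit throat) S = 2 × L²/6 = 28030 mm².
Direct shear f_v = P/L_w = 352×10³/580 = 606.9 N/mm.
Moment M = P × e = 352×10³ × 125 = 44000000 N·mm; bending f_b = M/S = 1570 N/mm.
f_max = √(f_v² + f_b²) = √(606.9² + 1570²) = 1683 N/mm.
φr_n = 0.75 × 0.6 × 550 × (0.707 × 14) = 2450 N/mm → adequate.

f_max ≈ 1680 N/mm; adequate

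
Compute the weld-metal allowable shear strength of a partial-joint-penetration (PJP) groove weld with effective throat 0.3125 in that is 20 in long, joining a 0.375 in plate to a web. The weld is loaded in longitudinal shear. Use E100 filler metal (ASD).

R_n/Ω ≈ 188 kips

E100XX → F_EXX = 100 ksi.
Effective throat (given) t_e = 0.3125 in.
A_we = 0.3125 × 20 = 6.25 in².
F_nw = 0.6 F_EXX = 60 ksi.
R_n/Ω = (60 × 6.25) / 2.0 = 187.5 kips.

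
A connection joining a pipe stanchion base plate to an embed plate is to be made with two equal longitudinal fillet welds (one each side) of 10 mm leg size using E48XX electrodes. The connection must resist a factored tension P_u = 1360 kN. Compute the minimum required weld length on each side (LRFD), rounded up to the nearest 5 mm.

L = 450 mm on each side

E48XX → F_EXX = 480 MPa.
Throat t_e = 0.707 × 10 = 7.07 mm.
φr_n = 0.75 × 0.6 × 480 × 7.07 × 10⁻³ = 1.527 kN/mm.
L_req = P_u / φr_n = 1360 / 1.527 = 890.6 mm total.
Per side: 890.6 / 2 = 445.3 mm.
Round up → use L = 450 mm on each side.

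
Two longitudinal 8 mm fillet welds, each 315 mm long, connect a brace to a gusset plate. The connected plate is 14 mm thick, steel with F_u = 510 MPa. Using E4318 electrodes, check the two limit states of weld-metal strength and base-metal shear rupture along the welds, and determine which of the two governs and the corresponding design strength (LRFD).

E43XX → F_EXX = 430 MPa.
t_e = 0.707 × 8 = 5.656 mm; L = 630 mm.
Weld metal: φR_n = 0.75 × 0.6 × 430 × 5.656 × 630 × 10⁻³ = 689.5 kN.
Base metal (shear rupture): φR_n = 0.75 × 0.6 × 510 × 14 × 630 × 10⁻³ = 2024 kN.
Governing: weld metal.

φR_n ≈ 689 kN (weld metal governs)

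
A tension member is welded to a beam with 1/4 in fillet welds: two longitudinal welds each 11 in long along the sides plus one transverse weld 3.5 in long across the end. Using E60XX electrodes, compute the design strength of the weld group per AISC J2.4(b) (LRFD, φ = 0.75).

E60XX → F_EXX = 60 ksi.
t_e = 0.707 × 0.25 = 0.1767 in.
R_nwl = 0.6 × 60 × 0.1767 × 22 = 140 kip (longitudinal, 2 welds).
R_nwt = 0.6 × 60 × 0.1767 × 3.5 = 22.27 kip (transverse, base value).
(i) R_nwl + R_nwt = 162.3 kip; (ii) 0.85 R_nwl + 1.5 R_nwt = 152.4 kip.
R_n = max = 162.3 kip [governs: (i)]; φR_n = 121.7 kip.

φR_n ≈ 122 kip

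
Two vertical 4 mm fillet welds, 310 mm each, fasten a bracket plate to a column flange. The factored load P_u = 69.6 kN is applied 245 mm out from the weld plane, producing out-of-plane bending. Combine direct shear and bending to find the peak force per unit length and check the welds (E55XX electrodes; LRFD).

f_max ≈ 544 N/mm; adequate

E55XX → F_EXX = 550 MPa.
L_w = 2 × 310 = 620 mm; section modulus (unit throat) S = 2 × L²/6 = 32030 mm².
Direct shear f_v = P/L_w = 69.6×10³/620 = 112.3 N/mm.
Moment M = P × e = 69.6×10³ × 245 = 17052000 N·mm; bending f_b = M/S = 532.3 N/mm.
f_max = √(f_v² + f_b²) = √(112.3² + 532.3²) = 544 N/mm.
φr_n = 0.75 × 0.6 × 550 × (0.707 × 4) = 699.9 N/mm → adequate.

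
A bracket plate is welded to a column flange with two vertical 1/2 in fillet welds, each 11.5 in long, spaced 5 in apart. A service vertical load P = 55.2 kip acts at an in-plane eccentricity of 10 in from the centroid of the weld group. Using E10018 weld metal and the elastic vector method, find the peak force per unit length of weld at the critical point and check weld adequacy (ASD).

f_max ≈ 9.92 kip/in; adequate

E100XX → F_EXX = 100 ksi.
Total weld length L_w = 23 in. Treat welds as unit-width lines.
Polar moment about centroid: J = 2[d³/12 + d(b/2)²] = 2[11.5³/12 + 11.5×2.5²] = 397.2 in³.
Direct shear f_v = P/L_w = 55.2 / 23 = 2.4 kip/in (vertical).
Torsion M = P·e = 55.2 × 10 = 552 kip·in.
Critical point at (x, y) = (2.5, 5.75) from centroid. f_tx = M·y/J = 7.99 kip/in; f_ty = M·x/J = 3.474 kip/in.
Resultant f_max = √[f_tx² + (f_v + f_ty)²] = √[7.99² + (2.4 + 3.474)²] = 9.917 kip/in.
Capacity per unit length: r_n/Ω = (1/2.0) × 0.6 × 100 × (0.707 × 0.5) = 10.6 kip/in.
9.917 ≤ 10.6 → adequate.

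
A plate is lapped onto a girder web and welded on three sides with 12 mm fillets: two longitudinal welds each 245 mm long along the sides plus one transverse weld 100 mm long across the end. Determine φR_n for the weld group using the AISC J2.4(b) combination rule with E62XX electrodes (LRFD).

E62XX → F_EXX = 620 MPa.
t_e = 0.707 × 12 = 8.484 mm.
R_nwl = 0.6 × 620 × 8.484 × 490 × 10⁻³ = 1546 kN (longitudinal, 2 welds).
R_nwt = 0.6 × 620 × 8.484 × 100 × 10⁻³ = 315.6 kN (transverse, base value).
(i) R_nwl + R_nwt = 1862 kN; (ii) 0.85 R_nwl + 1.5 R_nwt = 1788 kN.
R_n = max = 1862 kN [governs: (i)]; φR_n = 1397 kN.

φR_n ≈ 1400 kN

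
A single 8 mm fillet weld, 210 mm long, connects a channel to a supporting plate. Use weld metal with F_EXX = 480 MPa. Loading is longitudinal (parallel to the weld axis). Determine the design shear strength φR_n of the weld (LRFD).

Effective throat t_e = 0.707 × 8 = 5.656 mm.
Total length L = 210 mm; A_we = 5.656 × 210 = 1188 mm².
F_nw = 0.6 F_EXX = 0.6 × 480 = 288 MPa.
φR_n = 0.75 × 288 × 1188 × 10⁻³ = 256.6 kN.

φR_n ≈ 257 kN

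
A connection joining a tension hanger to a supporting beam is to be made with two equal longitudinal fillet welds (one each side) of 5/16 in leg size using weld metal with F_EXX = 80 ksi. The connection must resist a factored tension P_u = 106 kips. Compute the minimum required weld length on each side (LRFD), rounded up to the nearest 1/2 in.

Throat t_e = 0.707 × 0.3125 = 0.2209 in.
φr_n = 0.75 × 0.6 × 80 × 0.2209 = 7.954 kips/in.
L_req = P_u / φr_n = 106 / 7.954 = 13.33 in total.
Per side: 13.33 / 2 = 6.664 in.
Round up → use L = 7 in on each side.

L = 7 in on each side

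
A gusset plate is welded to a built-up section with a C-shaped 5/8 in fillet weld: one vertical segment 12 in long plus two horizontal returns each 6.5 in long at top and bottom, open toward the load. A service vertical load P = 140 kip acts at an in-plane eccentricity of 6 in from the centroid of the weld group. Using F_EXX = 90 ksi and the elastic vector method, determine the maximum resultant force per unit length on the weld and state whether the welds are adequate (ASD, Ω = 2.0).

f_max ≈ 13.2 kip/in; NOT adequate

Total weld length L_w = 25 in. Treat welds as unit-width lines.
Centroid: x̄ = 2×6.5×3.25 / 25 = 1.69 in from the vertical weld.
Polar moment about centroid: J = I_x + I_y = [12³/12 + 2×6.5×6²] + [12×1.69² + 2(6.5³/12 + 6.5×1.56²)] = 723.7 in³.
Direct shear f_v = P/L_w = 140 / 25 = 5.6 kip/in (vertical).
Torsion M = P·e = 140 × 6 = 840 kip·in.
Critical point at (x, y) = (4.81, 6) from centroid. f_tx = M·y/J = 6.964 kip/in; f_ty = M·x/J = 5.583 kip/in.
Resultant f_max = √[f_tx² + (f_v + f_ty)²] = √[6.964² + (5.6 + 5.583)²] = 13.17 kip/in.
Capacity per unit length: r_n/Ω = (1/2.0) × 0.6 × 90 × (0.707 × 0.625) = 11.93 kip/in.
13.17 > 11.93 → NOT adequate.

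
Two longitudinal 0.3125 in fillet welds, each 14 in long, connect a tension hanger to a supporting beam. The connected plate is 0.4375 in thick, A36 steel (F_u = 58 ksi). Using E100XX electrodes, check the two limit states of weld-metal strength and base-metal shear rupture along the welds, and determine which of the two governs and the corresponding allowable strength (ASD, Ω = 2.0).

R_n/Ω ≈ 186 kip (weld metal governs)

E100XX → F_EXX = 100 ksi.
t_e = 0.707 × 0.3125 = 0.2209 in; L = 28 in.
Weld metal: R_n/Ω = (1/2.0) × 0.6 × 100 × 0.2209 × 28 = 185.6 kip.
Base metal (shear rupture): R_n/Ω = (1/2.0) × 0.6 × 58 × 0.4375 × 28 = 213.1 kip.
Governing: weld metal.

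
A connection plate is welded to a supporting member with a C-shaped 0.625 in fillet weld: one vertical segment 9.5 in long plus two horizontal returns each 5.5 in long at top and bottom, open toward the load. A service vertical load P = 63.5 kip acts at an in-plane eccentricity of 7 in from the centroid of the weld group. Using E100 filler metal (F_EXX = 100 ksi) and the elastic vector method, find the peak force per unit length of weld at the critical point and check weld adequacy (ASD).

Total weld length L_w = 20.5 in. Treat welds as unit-width lines.
Centroid: x̄ = 2×5.5×2.75 / 20.5 = 1.476 in from the vertical weld.
Polar moment about centroid: J = I_x + I_y = [9.5³/12 + 2×5.5×4.75²] + [9.5×1.476² + 2(5.5³/12 + 5.5×1.274²)] = 385.9 in³.
Direct shear f_v = P/L_w = 63.5 / 20.5 = 3.098 kip/in (vertical).
Torsion M = P·e = 63.5 × 7 = 444.5 kip·in.
Critical point at (x, y) = (4.024, 4.75) from centroid. f_tx = M·y/J = 5.471 kip/in; f_ty = M·x/J = 4.635 kip/in.
Resultant f_max = √[f_tx² + (f_v + f_ty)²] = √[5.471² + (3.098 + 4.635)²] = 9.473 kip/in.
Capacity per unit length: r_n/Ω = (1/2.0) × 0.6 × 100 × (0.707 × 0.625) = 13.26 kip/in.
9.473 ≤ 13.26 → adequate.

f_max ≈ 9.47 kip/in; adequate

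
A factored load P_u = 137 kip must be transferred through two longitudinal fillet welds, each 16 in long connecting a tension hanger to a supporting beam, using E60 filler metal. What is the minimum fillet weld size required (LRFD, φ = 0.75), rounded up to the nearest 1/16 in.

E60XX → F_EXX = 60 ksi.
Total weld length L = 32 in.
Required throat t_e = P_u / (φ × 0.6 F_EXX × L) = 137 / (0.75 × 0.6 × 60 × 32) = 0.1586 in.
Required leg w = t_e / 0.707 = 0.2243 in → use 1/4 in.

w = 1/4 in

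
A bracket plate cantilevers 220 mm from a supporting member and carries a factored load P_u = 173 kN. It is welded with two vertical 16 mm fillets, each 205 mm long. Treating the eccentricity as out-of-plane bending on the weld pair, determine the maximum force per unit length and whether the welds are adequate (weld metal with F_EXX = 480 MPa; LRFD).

L_w = 2 × 205 = 410 mm; section modulus (unit throat) S = 2 × L²/6 = 14010 mm².
Direct shear f_v = P/L_w = 173×10³/410 = 422 N/mm.
Moment M = P × e = 173×10³ × 220 = 38060000 N·mm; bending f_b = M/S = 2717 N/mm.
f_max = √(f_v² + f_b²) = √(422² + 2717²) = 2750 N/mm.
φr_n = 0.75 × 0.6 × 480 × (0.707 × 16) = 2443 N/mm → NOT adequate.

f_max ≈ 2750 N/mm; NOT adequate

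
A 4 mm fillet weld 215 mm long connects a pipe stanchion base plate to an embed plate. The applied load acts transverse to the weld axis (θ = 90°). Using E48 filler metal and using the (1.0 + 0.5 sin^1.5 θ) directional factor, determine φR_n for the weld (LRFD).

E48XX → F_EXX = 480 MPa.
t_e = 0.707 × 4 = 2.828 mm; A_we = 2.828 × 215 = 608 mm².
Directional factor: 1.0 + 0.5 sin^1.5(90°) = 1.5.
F_nw = 0.6 × 480 × 1.5 = 432 MPa.
φR_n = 0.75 × 432 × 608 × 10⁻³ = 197 kN.

φR_n ≈ 197 kN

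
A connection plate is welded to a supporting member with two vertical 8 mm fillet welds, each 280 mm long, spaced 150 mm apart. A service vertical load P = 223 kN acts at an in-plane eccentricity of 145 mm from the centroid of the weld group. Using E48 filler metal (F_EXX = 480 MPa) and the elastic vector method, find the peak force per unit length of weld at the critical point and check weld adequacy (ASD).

Total weld length L_w = 560 mm. Treat welds as unit-width lines.
Polar moment about centroid: J = 2[d³/12 + d(b/2)²] = 2[280³/12 + 280×75²] = 6809000 mm³.
Direct shear f_v = P/L_w = 223×10³ / 560 = 398.2 N/mm (vertical).
Torsion M = P·e = 223×10³ × 145 = 32335000 N·mm.
Critical point at (x, y) = (75, 140) from centroid. f_tx = M·y/J = 664.9 N/mm; f_ty = M·x/J = 356.2 N/mm.
Resultant f_max = √[f_tx² + (f_v + f_ty)²] = √[664.9² + (398.2 + 356.2)²] = 1006 N/mm.
Capacity per unit length: r_n/Ω = (1/2.0) × 0.6 × 480 × (0.707 × 8) = 814.5 N/mm.
1006 > 814.5 → NOT adequate.

f_max ≈ 1010 N/mm; NOT adequate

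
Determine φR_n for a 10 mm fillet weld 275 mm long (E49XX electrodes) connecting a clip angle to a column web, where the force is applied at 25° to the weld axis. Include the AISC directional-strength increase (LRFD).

E49XX → F_EXX = 490 MPa.
t_e = 0.707 × 10 = 7.07 mm; A_we = 7.07 × 275 = 1944 mm².
Directional factor: 1.0 + 0.5 sin^1.5(25°) = 1.137.
F_nw = 0.6 × 490 × 1.137 = 334.4 MPa.
φR_n = 0.75 × 334.4 × 1944 × 10⁻³ = 487.6 kN.

φR_n ≈ 488 kN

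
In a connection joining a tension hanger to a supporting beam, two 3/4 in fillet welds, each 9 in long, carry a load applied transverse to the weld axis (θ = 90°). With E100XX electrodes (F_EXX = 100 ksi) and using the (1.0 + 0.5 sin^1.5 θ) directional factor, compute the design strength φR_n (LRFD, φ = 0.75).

t_e = 0.707 × 0.75 = 0.5302 in; A_we = 0.5302 × 18 = 9.544 in².
Directional factor: 1.0 + 0.5 sin^1.5(90°) = 1.5.
F_nw = 0.6 × 100 × 1.5 = 90 ksi.
φR_n = 0.75 × 90 × 9.544 = 644.3 kips.

φR_n ≈ 644 kips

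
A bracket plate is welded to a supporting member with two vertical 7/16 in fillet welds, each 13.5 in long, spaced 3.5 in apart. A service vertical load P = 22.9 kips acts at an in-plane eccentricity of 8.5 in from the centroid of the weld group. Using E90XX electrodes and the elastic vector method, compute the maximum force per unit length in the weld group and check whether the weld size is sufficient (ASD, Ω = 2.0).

f_max ≈ 3.08 kip/in; adequate

E90XX → F_EXX = 90 ksi.
Total weld length L_w = 27 in. Treat welds as unit-width lines.
Polar moment about centroid: J = 2[d³/12 + d(b/2)²] = 2[13.5³/12 + 13.5×1.75²] = 492.8 in³.
Direct shear f_v = P/L_w = 22.9 / 27 = 0.8481 kip/in (vertical).
Torsion M = P·e = 22.9 × 8.5 = 194.65 kip·in.
Critical point at (x, y) = (1.75, 6.75) from centroid. f_tx = M·y/J = 2.666 kip/in; f_ty = M·x/J = 0.6913 kip/in.
Resultant f_max = √[f_tx² + (f_v + f_ty)²] = √[2.666² + (0.8481 + 0.6913)²] = 3.079 kip/in.
Capacity per unit length: r_n/Ω = (1/2.0) × 0.6 × 90 × (0.707 × 0.4375) = 8.351 kip/in.
3.079 ≤ 8.351 → adequate.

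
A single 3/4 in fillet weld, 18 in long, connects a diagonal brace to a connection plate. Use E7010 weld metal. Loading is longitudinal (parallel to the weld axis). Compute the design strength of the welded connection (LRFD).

φR_n ≈ 301 kips

E70XX → F_EXX = 70 ksi.
Effective throat t_e = 0.707 × 0.75 = 0.5302 in.
Total length L = 18 in; A_we = 0.5302 × 18 = 9.544 in².
F_nw = 0.6 F_EXX = 0.6 × 70 = 42 ksi.
φR_n = 0.75 × 42 × 9.544 = 300.7 kips.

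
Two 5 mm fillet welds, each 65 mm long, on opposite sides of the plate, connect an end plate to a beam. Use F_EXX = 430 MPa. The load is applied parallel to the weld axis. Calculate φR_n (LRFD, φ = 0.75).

Effective throat t_e = 0.707 × 5 = 3.535 mm.
Total length L = 130 mm; A_we = 3.535 × 130 = 459.5 mm².
F_nw = 0.6 F_EXX = 0.6 × 430 = 258 MPa.
φR_n = 0.75 × 258 × 459.5 × 10⁻³ = 88.92 kN.

φR_n ≈ 88.9 kN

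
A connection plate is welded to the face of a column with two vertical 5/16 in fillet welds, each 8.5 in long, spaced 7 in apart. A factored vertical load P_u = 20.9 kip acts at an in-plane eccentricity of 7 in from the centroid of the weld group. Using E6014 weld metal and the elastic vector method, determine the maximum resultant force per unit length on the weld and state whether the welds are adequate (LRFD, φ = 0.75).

f_max ≈ 3.51 kip/in; adequate

E60XX → F_EXX = 60 ksi.
Total weld length L_w = 17 in. Treat welds as unit-width lines.
Polar moment about centroid: J = 2[d³/12 + d(b/2)²] = 2[8.5³/12 + 8.5×3.5²] = 310.6 in³.
Direct shear f_v = P/L_w = 20.9 / 17 = 1.229 kip/in (vertical).
Torsion M = P·e = 20.9 × 7 = 146.3 kip·in.
Critical point at (x, y) = (3.5, 4.25) from centroid. f_tx = M·y/J = 2.002 kip/in; f_ty = M·x/J = 1.649 kip/in.
Resultant f_max = √[f_tx² + (f_v + f_ty)²] = √[2.002² + (1.229 + 1.649)²] = 3.506 kip/in.
Capacity per unit length: φr_n = 0.75 × 0.6 × 60 × (0.707 × 0.3125) = 5.965 kip/in.
3.506 ≤ 5.965 → adequate.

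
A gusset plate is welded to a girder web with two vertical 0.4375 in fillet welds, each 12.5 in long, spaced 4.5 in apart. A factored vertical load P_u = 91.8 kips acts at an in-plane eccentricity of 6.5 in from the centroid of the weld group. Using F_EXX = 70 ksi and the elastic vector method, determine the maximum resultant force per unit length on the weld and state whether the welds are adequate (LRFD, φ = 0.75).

Total weld length L_w = 25 in. Treat welds as unit-width lines.
Polar moment about centroid: J = 2[d³/12 + d(b/2)²] = 2[12.5³/12 + 12.5×2.25²] = 452.1 in³.
Direct shear f_v = P/L_w = 91.8 / 25 = 3.672 kip/in (vertical).
Torsion M = P·e = 91.8 × 6.5 = 596.7 kip·in.
Critical point at (x, y) = (2.25, 6.25) from centroid. f_tx = M·y/J = 8.249 kip/in; f_ty = M·x/J = 2.97 kip/in.
Resultant f_max = √[f_tx² + (f_v + f_ty)²] = √[8.249² + (3.672 + 2.97)²] = 10.59 kip/in.
Capacity per unit length: φr_n = 0.75 × 0.6 × 70 × (0.707 × 0.4375) = 9.743 kip/in.
10.59 > 9.743 → NOT adequate.

f_max ≈ 10.6 kip/in; NOT adequate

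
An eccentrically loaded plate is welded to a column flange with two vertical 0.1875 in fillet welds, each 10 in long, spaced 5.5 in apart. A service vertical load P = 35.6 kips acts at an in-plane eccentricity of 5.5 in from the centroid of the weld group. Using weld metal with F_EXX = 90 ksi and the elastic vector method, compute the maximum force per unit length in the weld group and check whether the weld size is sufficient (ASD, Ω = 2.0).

Total weld length L_w = 20 in. Treat welds as unit-width lines.
Polar moment about centroid: J = 2[d³/12 + d(b/2)²] = 2[10³/12 + 10×2.75²] = 317.9 in³.
Direct shear f_v = P/L_w = 35.6 / 20 = 1.78 kip/in (vertical).
Torsion M = P·e = 35.6 × 5.5 = 195.8 kip·in.
Critical point at (x, y) = (2.75, 5) from centroid. f_tx = M·y/J = 3.079 kip/in; f_ty = M·x/J = 1.694 kip/in.
Resultant f_max = √[f_tx² + (f_v + f_ty)²] = √[3.079² + (1.78 + 1.694)²] = 4.642 kip/in.
Capacity per unit length: r_n/Ω = (1/2.0) × 0.6 × 90 × (0.707 × 0.1875) = 3.579 kip/in.
4.642 > 3.579 → NOT adequate.

f_max ≈ 4.64 kip/in; NOT adequate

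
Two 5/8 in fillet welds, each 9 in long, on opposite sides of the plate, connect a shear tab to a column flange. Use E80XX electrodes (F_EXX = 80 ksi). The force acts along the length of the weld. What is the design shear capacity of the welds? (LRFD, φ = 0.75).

φR_n ≈ 286 kips

Effective throat t_e = 0.707 × 0.625 = 0.4419 in.
Total length L = 18 in; A_we = 0.4419 × 18 = 7.954 in².
F_nw = 0.6 F_EXX = 0.6 × 80 = 48 ksi.
φR_n = 0.75 × 48 × 7.954 = 286.3 kips.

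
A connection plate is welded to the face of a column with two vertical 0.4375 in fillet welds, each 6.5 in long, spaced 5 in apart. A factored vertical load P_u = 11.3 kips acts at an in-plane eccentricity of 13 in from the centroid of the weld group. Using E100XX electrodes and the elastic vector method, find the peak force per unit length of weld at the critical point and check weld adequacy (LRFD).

E100XX → F_EXX = 100 ksi.
Total weld length L_w = 13 in. Treat welds as unit-width lines.
Polar moment about centroid: J = 2[d³/12 + d(b/2)²] = 2[6.5³/12 + 6.5×2.5²] = 127 in³.
Direct shear f_v = P/L_w = 11.3 / 13 = 0.8692 kip/in (vertical).
Torsion M = P·e = 11.3 × 13 = 146.9 kip·in.
Critical point at (x, y) = (2.5, 3.25) from centroid. f_tx = M·y/J = 3.759 kip/in; f_ty = M·x/J = 2.891 kip/in.
Resultant f_max = √[f_tx² + (f_v + f_ty)²] = √[3.759² + (0.8692 + 2.891)²] = 5.317 kip/in.
Capacity per unit length: φr_n = 0.75 × 0.6 × 100 × (0.707 × 0.4375) = 13.92 kip/in.
5.317 ≤ 13.92 → adequate.

f_max ≈ 5.32 kip/in; adequate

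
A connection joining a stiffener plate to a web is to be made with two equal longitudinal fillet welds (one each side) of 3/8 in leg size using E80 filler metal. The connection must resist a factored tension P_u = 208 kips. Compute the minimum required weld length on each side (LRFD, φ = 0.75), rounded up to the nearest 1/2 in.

L = 11 in on each side

E80XX → F_EXX = 80 ksi.
Throat t_e = 0.707 × 0.375 = 0.2651 in.
φr_n = 0.75 × 0.6 × 80 × 0.2651 = 9.544 kips/in.
L_req = P_u / φr_n = 208 / 9.544 = 21.79 in total.
Per side: 21.79 / 2 = 10.9 in.
Round up → use L = 11 in on each side.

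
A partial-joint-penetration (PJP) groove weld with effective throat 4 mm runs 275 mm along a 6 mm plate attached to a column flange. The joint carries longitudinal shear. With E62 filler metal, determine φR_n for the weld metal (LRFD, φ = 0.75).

φR_n ≈ 307 kN

E62XX → F_EXX = 620 MPa.
Effective throat (given) t_e = 4 mm.
A_we = 4 × 275 = 1100 mm².
F_nw = 0.6 F_EXX = 372 MPa.
φR_n = 0.75 × 372 × 1100 × 10⁻³ = 306.9 kN.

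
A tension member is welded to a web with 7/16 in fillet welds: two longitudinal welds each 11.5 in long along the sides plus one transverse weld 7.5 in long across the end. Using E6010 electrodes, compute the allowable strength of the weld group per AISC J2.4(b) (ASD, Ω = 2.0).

R_n/Ω ≈ 171 kips

E60XX → F_EXX = 60 ksi.
t_e = 0.707 × 0.4375 = 0.3093 in.
R_nwl = 0.6 × 60 × 0.3093 × 23 = 256.1 kips (longitudinal, 2 welds).
R_nwt = 0.6 × 60 × 0.3093 × 7.5 = 83.51 kips (transverse, base value).
(i) R_nwl + R_nwt = 339.6 kips; (ii) 0.85 R_nwl + 1.5 R_nwt = 343 kips.
R_n = max = 343 kips [governs: (ii)]; R_n/Ω = 171.5 kips.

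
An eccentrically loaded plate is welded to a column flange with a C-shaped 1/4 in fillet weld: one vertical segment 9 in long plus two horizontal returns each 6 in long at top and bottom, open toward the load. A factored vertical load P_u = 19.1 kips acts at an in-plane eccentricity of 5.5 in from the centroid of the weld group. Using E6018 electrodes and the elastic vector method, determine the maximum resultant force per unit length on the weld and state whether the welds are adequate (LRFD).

E60XX → F_EXX = 60 ksi.
Total weld length L_w = 21 in. Treat welds as unit-width lines.
Centroid: x̄ = 2×6×3 / 21 = 1.714 in from the vertical weld.
Polar moment about centroid: J = I_x + I_y = [9³/12 + 2×6×4.5²] + [9×1.714² + 2(6³/12 + 6×1.286²)] = 386 in³.
Direct shear f_v = P/L_w = 19.1 / 21 = 0.9095 kip/in (vertical).
Torsion M = P·e = 19.1 × 5.5 = 105.05 kip·in.
Critical point at (x, y) = (4.286, 4.5) from centroid. f_tx = M·y/J = 1.225 kip/in; f_ty = M·x/J = 1.166 kip/in.
Resultant f_max = √[f_tx² + (f_v + f_ty)²] = √[1.225² + (0.9095 + 1.166)²] = 2.41 kip/in.
Capacity per unit length: φr_n = 0.75 × 0.6 × 60 × (0.707 × 0.25) = 4.772 kip/in.
2.41 ≤ 4.772 → adequate.

f_max ≈ 2.41 kip/in; adequate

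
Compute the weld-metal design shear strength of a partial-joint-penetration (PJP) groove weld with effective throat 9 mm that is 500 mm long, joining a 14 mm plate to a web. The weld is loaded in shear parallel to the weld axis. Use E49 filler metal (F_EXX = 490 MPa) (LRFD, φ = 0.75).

φR_n ≈ 992 kN

Effective throat (given) t_e = 9 mm.
A_we = 9 × 500 = 4500 mm².
F_nw = 0.6 F_EXX = 294 MPa.
φR_n = 0.75 × 294 × 4500 × 10⁻³ = 992.2 kN.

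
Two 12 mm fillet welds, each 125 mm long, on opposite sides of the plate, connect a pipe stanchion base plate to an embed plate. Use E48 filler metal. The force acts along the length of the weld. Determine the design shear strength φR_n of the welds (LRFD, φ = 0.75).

E48XX → F_EXX = 480 MPa.
Effective throat t_e = 0.707 × 12 = 8.484 mm.
Total length L = 250 mm; A_we = 8.484 × 250 = 2121 mm².
F_nw = 0.6 F_EXX = 0.6 × 480 = 288 MPa.
φR_n = 0.75 × 288 × 2121 × 10⁻³ = 458.1 kN.

φR_n ≈ 458 kN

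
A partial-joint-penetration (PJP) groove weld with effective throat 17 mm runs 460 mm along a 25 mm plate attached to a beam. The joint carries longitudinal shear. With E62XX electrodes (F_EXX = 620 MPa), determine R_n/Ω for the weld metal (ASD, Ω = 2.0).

R_n/Ω ≈ 1450 kN

Effective throat (given) t_e = 17 mm.
A_we = 17 × 460 = 7820 mm².
F_nw = 0.6 F_EXX = 372 MPa.
R_n/Ω = (372 × 7820) / 2.0 × 10⁻³ = 1455 kN.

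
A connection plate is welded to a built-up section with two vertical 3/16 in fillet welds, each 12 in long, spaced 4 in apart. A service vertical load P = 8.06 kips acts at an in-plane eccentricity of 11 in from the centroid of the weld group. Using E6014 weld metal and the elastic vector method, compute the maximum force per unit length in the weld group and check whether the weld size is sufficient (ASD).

f_max ≈ 1.6 kip/in; adequate

E60XX → F_EXX = 60 ksi.
Total weld length L_w = 24 in. Treat welds as unit-width lines.
Polar moment about centroid: J = 2[d³/12 + d(b/2)²] = 2[12³/12 + 12×2²] = 384 in³.
Direct shear f_v = P/L_w = 8.06 / 24 = 0.3358 kip/in (vertical).
Torsion M = P·e = 8.06 × 11 = 88.66 kip·in.
Critical point at (x, y) = (2, 6) from centroid. f_tx = M·y/J = 1.385 kip/in; f_ty = M·x/J = 0.4618 kip/in.
Resultant f_max = √[f_tx² + (f_v + f_ty)²] = √[1.385² + (0.3358 + 0.4618)²] = 1.599 kip/in.
Capacity per unit length: r_n/Ω = (1/2.0) × 0.6 × 60 × (0.707 × 0.1875) = 2.386 kip/in.
1.599 ≤ 2.386 → adequate.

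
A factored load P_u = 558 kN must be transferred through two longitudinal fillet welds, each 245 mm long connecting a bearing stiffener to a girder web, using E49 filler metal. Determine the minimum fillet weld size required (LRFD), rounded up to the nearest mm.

w = 8 mm

E49XX → F_EXX = 490 MPa.
Total weld length L = 490 mm.
Required throat t_e = P_u / (φ × 0.6 F_EXX × L) = 558 / (0.75 × 0.6 × 490 × 490 × 10⁻³) = 5.165 mm.
Required leg w = t_e / 0.707 = 7.305 mm → use 8 mm.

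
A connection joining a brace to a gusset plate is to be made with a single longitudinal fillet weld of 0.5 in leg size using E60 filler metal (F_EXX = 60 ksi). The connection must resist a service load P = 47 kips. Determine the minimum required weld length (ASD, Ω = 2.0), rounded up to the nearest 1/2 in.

L = 7.5 in

Throat t_e = 0.707 × 0.5 = 0.3535 in.
r_n/Ω = (0.6 × 60 × 0.3535) / 2.0 = 6.363 kip/in.
L_req = P / (r_n/Ω) = 47 / 6.363 = 7.386 in total.
Round up → use L = 7.5 in.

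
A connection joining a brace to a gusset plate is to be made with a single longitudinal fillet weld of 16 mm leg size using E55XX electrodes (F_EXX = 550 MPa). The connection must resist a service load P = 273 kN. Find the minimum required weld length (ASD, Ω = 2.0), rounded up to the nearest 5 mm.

Throat t_e = 0.707 × 16 = 11.31 mm.
r_n/Ω = (0.6 × 550 × 11.31) / 2.0 = 1866 N/mm = 1.866 kN/mm.
L_req = P / (r_n/Ω) = 273 / 1.866 = 146.3 mm total.
Round up → use L = 150 mm.

L = 150 mm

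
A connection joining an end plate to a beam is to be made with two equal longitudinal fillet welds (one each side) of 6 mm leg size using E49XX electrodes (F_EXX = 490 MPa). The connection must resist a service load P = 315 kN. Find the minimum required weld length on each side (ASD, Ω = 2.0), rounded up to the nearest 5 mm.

Throat t_e = 0.707 × 6 = 4.242 mm.
r_n/Ω = (0.6 × 490 × 4.242) / 2.0 = 623.6 N/mm = 0.6236 kN/mm.
L_req = P / (r_n/Ω) = 315 / 0.6236 = 505.2 mm total.
Per side: 505.2 / 2 = 252.6 mm.
Round up → use L = 255 mm on each side.

L = 255 mm on each side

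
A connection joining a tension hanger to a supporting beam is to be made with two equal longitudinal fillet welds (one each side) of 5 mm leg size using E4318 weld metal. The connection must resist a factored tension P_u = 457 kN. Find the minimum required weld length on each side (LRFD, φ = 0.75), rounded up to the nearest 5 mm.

E43XX → F_EXX = 430 MPa.
Throat t_e = 0.707 × 5 = 3.535 mm.
φr_n = 0.75 × 0.6 × 430 × 3.535 × 10⁻³ = 0.684 kN/mm.
L_req = P_u / φr_n = 457 / 0.684 = 668.1 mm total.
Per side: 668.1 / 2 = 334.1 mm.
Round up → use L = 335 mm on each side.

L = 335 mm on each side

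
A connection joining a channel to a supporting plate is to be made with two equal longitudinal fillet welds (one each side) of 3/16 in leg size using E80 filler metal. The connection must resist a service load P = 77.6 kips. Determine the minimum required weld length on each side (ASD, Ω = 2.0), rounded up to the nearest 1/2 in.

E80XX → F_EXX = 80 ksi.
Throat t_e = 0.707 × 0.1875 = 0.1326 in.
r_n/Ω = (0.6 × 80 × 0.1326) / 2.0 = 3.181 kip/in.
L_req = P / (r_n/Ω) = 77.6 / 3.181 = 24.39 in total.
Per side: 24.39 / 2 = 12.2 in.
Round up → use L = 12.5 in on each side.

L = 12.5 in on each side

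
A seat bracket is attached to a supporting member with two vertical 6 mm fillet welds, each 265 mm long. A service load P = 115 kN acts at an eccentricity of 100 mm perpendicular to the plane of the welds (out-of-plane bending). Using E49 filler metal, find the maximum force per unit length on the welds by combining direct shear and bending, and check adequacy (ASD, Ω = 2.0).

E49XX → F_EXX = 490 MPa.
L_w = 2 × 265 = 530 mm; section modulus (unit throat) S = 2 × L²/6 = 23410 mm².
Direct shear f_v = P/L_w = 115×10³/530 = 217 N/mm.
Moment M = P × e = 115×10³ × 100 = 11500000 N·mm; bending f_b = M/S = 491.3 N/mm.
f_max = √(f_v² + f_b²) = √(217² + 491.3²) = 537.1 N/mm.
r_n/Ω = (1/2.0) × 0.6 × 490 × (0.707 × 6) = 623.6 N/mm → adequate.

f_max ≈ 537 N/mm; adequate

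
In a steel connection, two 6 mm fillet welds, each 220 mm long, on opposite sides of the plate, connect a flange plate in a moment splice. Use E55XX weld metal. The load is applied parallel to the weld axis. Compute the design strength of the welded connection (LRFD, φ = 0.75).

φR_n ≈ 462 kN

E55XX → F_EXX = 550 MPa.
Effective throat t_e = 0.707 × 6 = 4.242 mm.
Total length L = 440 mm; A_we = 4.242 × 440 = 1866 mm².
F_nw = 0.6 F_EXX = 0.6 × 550 = 330 MPa.
φR_n = 0.75 × 330 × 1866 × 10⁻³ = 462 kN.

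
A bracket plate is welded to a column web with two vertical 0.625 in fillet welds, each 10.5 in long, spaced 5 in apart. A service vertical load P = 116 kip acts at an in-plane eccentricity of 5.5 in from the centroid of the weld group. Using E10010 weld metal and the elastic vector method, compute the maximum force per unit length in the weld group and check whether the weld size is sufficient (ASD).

E100XX → F_EXX = 100 ksi.
Total weld length L_w = 21 in. Treat welds as unit-width lines.
Polar moment about centroid: J = 2[d³/12 + d(b/2)²] = 2[10.5³/12 + 10.5×2.5²] = 324.2 in³.
Direct shear f_v = P/L_w = 116 / 21 = 5.524 kip/in (vertical).
Torsion M = P·e = 116 × 5.5 = 638 kip·in.
Critical point at (x, y) = (2.5, 5.25) from centroid. f_tx = M·y/J = 10.33 kip/in; f_ty = M·x/J = 4.92 kip/in.
Resultant f_max = √[f_tx² + (f_v + f_ty)²] = √[10.33² + (5.524 + 4.92)²] = 14.69 kip/in.
Capacity per unit length: r_n/Ω = (1/2.0) × 0.6 × 100 × (0.707 × 0.625) = 13.26 kip/in.
14.69 > 13.26 → NOT adequate.

f_max ≈ 14.7 kip/in; NOT adequate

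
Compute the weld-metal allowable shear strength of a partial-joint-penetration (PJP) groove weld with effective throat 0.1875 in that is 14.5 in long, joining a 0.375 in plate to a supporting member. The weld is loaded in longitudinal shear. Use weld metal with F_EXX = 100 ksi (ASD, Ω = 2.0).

R_n/Ω ≈ 81.6 kip

Effective throat (given) t_e = 0.1875 in.
A_we = 0.1875 × 14.5 = 2.719 in².
F_nw = 0.6 F_EXX = 60 ksi.
R_n/Ω = (60 × 2.719) / 2.0 = 81.56 kip.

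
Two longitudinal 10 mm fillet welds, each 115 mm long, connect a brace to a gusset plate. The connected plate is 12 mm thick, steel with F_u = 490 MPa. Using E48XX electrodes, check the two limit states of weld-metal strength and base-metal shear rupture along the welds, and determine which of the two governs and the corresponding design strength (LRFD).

φR_n ≈ 351 kN (weld metal governs)

E48XX → F_EXX = 480 MPa.
t_e = 0.707 × 10 = 7.07 mm; L = 230 mm.
Weld metal: φR_n = 0.75 × 0.6 × 480 × 7.07 × 230 × 10⁻³ = 351.2 kN.
Base metal (shear rupture): φR_n = 0.75 × 0.6 × 490 × 12 × 230 × 10⁻³ = 608.6 kN.
Governing: weld metal.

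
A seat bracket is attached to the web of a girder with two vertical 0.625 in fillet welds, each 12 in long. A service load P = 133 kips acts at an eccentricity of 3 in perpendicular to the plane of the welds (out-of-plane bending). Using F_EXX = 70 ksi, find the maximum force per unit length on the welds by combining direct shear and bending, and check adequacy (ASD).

f_max ≈ 9.99 kip/in; NOT adequate

L_w = 2 × 12 = 24 in; section modulus (unit throat) S = 2 × L²/6 = 48 in².
Direct shear f_v = P/L_w = 133/24 = 5.542 kip/in.
Moment M = P × e = 133 × 3 = 399 kip·in; bending f_b = M/S = 8.312 kip/in.
f_max = √(f_v² + f_b²) = √(5.542² + 8.312²) = 9.99 kip/in.
r_n/Ω = (1/2.0) × 0.6 × 70 × (0.707 × 0.625) = 9.279 kip/in → NOT adequate.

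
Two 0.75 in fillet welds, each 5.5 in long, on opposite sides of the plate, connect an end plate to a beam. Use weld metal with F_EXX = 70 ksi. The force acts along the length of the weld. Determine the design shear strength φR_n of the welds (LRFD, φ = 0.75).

Effective throat t_e = 0.707 × 0.75 = 0.5302 in.
Total length L = 11 in; A_we = 0.5302 × 11 = 5.833 in².
F_nw = 0.6 F_EXX = 0.6 × 70 = 42 ksi.
φR_n = 0.75 × 42 × 5.833 = 183.7 kip.

φR_n ≈ 184 kip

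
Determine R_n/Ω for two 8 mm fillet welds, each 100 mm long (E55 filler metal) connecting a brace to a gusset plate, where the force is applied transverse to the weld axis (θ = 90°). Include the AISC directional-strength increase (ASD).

E55XX → F_EXX = 550 MPa.
t_e = 0.707 × 8 = 5.656 mm; A_we = 5.656 × 200 = 1131 mm².
Directional factor: 1.0 + 0.5 sin^1.5(90°) = 1.5.
F_nw = 0.6 × 550 × 1.5 = 495 MPa.
R_n/Ω = (495 × 1131) / 2.0 × 10⁻³ = 280 kN.

R_n/Ω ≈ 280 kN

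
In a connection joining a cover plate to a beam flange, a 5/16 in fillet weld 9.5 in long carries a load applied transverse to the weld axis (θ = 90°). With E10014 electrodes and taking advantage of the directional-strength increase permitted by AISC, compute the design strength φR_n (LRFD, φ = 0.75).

φR_n ≈ 142 kip

E100XX → F_EXX = 100 ksi.
t_e = 0.707 × 0.3125 = 0.2209 in; A_we = 0.2209 × 9.5 = 2.099 in².
Directional factor: 1.0 + 0.5 sin^1.5(90°) = 1.5.
F_nw = 0.6 × 100 × 1.5 = 90 ksi.
φR_n = 0.75 × 90 × 2.099 = 141.7 kip.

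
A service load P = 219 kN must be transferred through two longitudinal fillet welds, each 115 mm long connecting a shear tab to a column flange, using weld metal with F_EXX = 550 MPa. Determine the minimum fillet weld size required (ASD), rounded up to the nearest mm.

Total weld length L = 230 mm.
Required throat t_e = P × Ω / (0.6 F_EXX × L) = 219 × 2.0 / (0.6 × 550 × 230 × 10⁻³) = 5.771 mm.
Required leg w = t_e / 0.707 = 8.162 mm → use 9 mm.

w = 9 mm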